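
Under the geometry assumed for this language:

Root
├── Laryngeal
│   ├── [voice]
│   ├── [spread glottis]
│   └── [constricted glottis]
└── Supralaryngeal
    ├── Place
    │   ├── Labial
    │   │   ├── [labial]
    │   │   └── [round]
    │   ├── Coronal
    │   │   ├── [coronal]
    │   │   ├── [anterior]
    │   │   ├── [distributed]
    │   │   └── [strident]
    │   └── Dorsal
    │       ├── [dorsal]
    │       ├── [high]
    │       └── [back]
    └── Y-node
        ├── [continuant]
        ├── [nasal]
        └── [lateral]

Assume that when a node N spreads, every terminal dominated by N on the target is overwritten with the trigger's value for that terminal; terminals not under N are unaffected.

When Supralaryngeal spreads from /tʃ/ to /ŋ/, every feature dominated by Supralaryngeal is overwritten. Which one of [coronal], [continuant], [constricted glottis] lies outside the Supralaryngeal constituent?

Under this geometry, Supralaryngeal contains [labial], [round], [coronal], [anterior], [distributed], [strident], [dorsal], [high], [back], [continuant], [nasal], [lateral].
Spreading Supralaryngeal replaces [coronal], [continuant] with the trigger's values, since each sits inside the Supralaryngeal constituent.
But [constricted glottis] is a dependent of Laryngeal, outside Supralaryngeal; it is therefore untouched by the spreading.

[constricted glottis]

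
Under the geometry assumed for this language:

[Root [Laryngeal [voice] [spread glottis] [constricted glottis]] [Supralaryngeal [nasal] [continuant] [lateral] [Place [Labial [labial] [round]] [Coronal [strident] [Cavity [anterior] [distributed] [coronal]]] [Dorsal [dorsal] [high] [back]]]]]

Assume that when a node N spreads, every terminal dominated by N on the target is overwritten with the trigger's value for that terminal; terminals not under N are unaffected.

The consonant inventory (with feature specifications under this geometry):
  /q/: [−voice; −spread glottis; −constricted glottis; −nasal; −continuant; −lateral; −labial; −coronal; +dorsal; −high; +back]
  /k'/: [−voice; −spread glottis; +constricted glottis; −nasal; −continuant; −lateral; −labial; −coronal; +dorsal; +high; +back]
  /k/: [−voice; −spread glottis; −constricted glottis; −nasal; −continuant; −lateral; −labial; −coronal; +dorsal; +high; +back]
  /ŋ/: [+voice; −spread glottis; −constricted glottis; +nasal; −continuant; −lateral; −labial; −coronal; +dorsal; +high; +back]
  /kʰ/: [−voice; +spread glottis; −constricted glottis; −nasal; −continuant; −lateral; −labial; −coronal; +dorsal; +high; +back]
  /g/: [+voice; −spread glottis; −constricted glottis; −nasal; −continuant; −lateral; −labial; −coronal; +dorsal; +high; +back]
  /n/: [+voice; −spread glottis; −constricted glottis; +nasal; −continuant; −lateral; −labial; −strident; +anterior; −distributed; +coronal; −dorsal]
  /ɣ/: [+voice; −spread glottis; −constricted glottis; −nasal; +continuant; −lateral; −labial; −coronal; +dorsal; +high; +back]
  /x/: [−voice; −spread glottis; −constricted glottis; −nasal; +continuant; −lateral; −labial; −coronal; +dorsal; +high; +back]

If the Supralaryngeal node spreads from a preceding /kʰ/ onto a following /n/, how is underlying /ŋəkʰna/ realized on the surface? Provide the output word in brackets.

[ŋəkʰga]

The Supralaryngeal node dominates the terminals [nasal], [continuant], [lateral], [labial], [round], [strident], [anterior], [distributed], [coronal], [dorsal], [high], [back].
The target acquires /kʰ/'s values for everything under Supralaryngeal — [−nasal], [−continuant], [−lateral], [−labial], [−coronal], [+dorsal], [+high], [+back] — while keeping its own [voice], [spread glottis], [constricted glottis].
Among the inventory, only /g/ has exactly this specification, giving the surface form [ŋəkʰga].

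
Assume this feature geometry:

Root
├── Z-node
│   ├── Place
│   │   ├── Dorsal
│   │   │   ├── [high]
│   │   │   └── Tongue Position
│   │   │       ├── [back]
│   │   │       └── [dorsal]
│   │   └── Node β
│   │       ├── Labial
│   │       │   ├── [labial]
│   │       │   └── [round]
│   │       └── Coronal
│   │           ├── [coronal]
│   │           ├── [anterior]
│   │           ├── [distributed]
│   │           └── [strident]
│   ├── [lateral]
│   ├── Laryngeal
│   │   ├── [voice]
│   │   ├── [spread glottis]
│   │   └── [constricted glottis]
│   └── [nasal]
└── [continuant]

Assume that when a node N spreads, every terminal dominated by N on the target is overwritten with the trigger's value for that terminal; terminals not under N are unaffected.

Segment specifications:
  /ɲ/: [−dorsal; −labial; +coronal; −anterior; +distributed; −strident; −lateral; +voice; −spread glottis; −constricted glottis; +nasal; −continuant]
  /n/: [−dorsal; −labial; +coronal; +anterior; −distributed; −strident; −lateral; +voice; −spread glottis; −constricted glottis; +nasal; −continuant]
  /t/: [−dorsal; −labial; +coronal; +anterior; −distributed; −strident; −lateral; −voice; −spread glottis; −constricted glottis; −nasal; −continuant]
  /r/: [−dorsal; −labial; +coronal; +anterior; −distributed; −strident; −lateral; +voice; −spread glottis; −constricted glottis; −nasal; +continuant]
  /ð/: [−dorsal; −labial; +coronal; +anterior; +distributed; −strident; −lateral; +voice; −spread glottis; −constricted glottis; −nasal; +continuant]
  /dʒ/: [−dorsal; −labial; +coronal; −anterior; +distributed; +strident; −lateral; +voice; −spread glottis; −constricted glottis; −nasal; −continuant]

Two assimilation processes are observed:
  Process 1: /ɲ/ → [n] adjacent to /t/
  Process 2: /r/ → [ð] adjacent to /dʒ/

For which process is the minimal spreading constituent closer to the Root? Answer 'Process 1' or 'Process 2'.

Process 1 alters [anterior], [distributed]; the lowest common ancestor is Coronal (depth 4 from Root).
In Process 2, [distributed] changes, so the minimal spreading node is [distributed] at depth 5.
Depth 4 < depth 5; Process 1 involves the structurally higher constituent Coronal.

Process 1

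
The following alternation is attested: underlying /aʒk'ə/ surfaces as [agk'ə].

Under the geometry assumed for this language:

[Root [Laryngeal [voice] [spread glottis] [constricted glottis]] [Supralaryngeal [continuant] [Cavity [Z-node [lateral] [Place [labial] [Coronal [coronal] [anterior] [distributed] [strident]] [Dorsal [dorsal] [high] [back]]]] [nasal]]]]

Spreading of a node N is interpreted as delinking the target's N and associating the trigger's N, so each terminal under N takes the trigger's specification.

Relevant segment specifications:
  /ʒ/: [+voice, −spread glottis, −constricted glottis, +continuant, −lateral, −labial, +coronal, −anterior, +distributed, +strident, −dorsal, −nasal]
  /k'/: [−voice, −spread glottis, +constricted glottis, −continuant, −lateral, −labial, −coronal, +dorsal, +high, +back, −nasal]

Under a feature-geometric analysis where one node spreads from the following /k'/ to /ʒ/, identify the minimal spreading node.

Supralaryngeal

Comparing /ʒ/ with its surface form [g], the features that change are [continuant], [coronal], [anterior], [distributed], [strident], [dorsal], [high], [back].
Tracing each changed feature up the tree, the paths first meet at Supralaryngeal; any lower node misses at least one of them.
Delinking /ʒ/'s Supralaryngeal and associating /k'/'s Supralaryngeal gives precisely the feature bundle of [g].
[voice], [constricted glottis] — on which /k'/ differs from /ʒ/ — are unchanged, so Root cannot have spread; the constituent is no larger than Supralaryngeal.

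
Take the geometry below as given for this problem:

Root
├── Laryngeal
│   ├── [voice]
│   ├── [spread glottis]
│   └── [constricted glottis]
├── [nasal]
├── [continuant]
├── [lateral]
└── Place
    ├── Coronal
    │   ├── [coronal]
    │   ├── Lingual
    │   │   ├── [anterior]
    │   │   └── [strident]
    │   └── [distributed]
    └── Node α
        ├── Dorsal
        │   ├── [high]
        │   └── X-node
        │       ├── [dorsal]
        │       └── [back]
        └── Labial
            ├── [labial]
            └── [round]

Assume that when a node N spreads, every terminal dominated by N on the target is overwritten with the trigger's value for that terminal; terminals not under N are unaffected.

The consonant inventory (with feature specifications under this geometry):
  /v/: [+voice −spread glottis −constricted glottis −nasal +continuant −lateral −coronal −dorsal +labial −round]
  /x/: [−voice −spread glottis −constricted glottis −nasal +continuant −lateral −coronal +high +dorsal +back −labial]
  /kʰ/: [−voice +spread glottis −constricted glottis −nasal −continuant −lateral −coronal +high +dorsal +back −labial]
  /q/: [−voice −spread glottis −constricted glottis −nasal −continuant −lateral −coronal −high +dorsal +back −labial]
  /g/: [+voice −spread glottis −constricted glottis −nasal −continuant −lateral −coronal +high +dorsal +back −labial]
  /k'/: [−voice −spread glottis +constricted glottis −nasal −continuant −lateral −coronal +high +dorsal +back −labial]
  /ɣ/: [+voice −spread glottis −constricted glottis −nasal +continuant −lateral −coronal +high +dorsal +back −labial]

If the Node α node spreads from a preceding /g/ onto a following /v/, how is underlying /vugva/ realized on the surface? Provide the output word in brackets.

The Node α node dominates the terminals [high], [dorsal], [back], [labial], [round].
Spreading Node α from /g/ onto /v/ replaces those values with /g/'s: [+high], [+dorsal], [+back], [−labial]. Features outside Node α ([voice], [spread glottis], [constricted glottis], …) stay as in /v/.
The resulting bundle matches /ɣ/ in the inventory; substituting it for /v/ gives [vugɣa].

[vugɣa]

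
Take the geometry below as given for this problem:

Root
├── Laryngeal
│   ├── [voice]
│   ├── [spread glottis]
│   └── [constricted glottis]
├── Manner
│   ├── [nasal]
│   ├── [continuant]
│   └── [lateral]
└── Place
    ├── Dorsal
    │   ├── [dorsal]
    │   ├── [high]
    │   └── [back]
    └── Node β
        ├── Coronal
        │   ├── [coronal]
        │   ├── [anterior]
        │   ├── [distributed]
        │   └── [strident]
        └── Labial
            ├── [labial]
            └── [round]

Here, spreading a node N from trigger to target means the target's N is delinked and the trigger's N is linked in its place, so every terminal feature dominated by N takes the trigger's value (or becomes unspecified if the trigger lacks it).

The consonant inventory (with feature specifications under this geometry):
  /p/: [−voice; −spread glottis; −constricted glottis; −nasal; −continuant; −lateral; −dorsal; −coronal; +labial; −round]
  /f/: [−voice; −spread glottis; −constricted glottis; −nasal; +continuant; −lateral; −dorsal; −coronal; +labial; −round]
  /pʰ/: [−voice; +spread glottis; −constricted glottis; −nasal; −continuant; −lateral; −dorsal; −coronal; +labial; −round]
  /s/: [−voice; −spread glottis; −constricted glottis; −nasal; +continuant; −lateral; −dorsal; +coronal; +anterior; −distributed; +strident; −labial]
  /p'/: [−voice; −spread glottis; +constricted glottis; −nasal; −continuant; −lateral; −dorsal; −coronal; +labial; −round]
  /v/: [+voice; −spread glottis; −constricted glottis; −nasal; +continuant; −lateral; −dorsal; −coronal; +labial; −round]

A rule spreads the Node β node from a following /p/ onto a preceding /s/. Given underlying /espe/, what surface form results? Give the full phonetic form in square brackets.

The Node β node dominates the terminals [coronal], [anterior], [distributed], [strident], [labial], [round].
After delinking /s/'s Node β and linking /p/'s, the affected terminals become [−coronal], [+labial], [−round]; [voice], [spread glottis], [constricted glottis], … (outside Node β) are retained from /s/.
The resulting bundle matches /f/ in the inventory; substituting it for /s/ gives [efpe].

[efpe]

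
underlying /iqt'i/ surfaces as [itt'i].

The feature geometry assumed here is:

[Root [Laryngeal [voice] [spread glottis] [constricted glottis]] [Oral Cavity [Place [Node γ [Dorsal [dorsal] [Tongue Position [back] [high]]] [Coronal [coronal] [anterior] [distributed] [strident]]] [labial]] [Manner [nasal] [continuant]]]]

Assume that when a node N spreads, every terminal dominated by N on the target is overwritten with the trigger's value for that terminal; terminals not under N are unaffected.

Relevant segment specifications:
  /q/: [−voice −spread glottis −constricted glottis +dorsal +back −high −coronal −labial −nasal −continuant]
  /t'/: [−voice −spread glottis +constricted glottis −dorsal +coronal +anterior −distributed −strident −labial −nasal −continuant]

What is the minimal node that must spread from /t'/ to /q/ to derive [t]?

Node γ

The alternation /q/ → [t] changes [coronal], [anterior], [distributed], [strident], [dorsal], [high], [back] and nothing else.
The smallest constituent containing every changed terminal is Node γ — each of its daughters lacks at least one of the affected features.
Spreading Node γ from /t'/ overwrites each of those terminals with /t'/'s values, yielding exactly [t].
[constricted glottis] stays as in /q/ although /t'/ differs there, so no node dominating it spread; among the remaining candidates Node γ is the lowest that derives the output.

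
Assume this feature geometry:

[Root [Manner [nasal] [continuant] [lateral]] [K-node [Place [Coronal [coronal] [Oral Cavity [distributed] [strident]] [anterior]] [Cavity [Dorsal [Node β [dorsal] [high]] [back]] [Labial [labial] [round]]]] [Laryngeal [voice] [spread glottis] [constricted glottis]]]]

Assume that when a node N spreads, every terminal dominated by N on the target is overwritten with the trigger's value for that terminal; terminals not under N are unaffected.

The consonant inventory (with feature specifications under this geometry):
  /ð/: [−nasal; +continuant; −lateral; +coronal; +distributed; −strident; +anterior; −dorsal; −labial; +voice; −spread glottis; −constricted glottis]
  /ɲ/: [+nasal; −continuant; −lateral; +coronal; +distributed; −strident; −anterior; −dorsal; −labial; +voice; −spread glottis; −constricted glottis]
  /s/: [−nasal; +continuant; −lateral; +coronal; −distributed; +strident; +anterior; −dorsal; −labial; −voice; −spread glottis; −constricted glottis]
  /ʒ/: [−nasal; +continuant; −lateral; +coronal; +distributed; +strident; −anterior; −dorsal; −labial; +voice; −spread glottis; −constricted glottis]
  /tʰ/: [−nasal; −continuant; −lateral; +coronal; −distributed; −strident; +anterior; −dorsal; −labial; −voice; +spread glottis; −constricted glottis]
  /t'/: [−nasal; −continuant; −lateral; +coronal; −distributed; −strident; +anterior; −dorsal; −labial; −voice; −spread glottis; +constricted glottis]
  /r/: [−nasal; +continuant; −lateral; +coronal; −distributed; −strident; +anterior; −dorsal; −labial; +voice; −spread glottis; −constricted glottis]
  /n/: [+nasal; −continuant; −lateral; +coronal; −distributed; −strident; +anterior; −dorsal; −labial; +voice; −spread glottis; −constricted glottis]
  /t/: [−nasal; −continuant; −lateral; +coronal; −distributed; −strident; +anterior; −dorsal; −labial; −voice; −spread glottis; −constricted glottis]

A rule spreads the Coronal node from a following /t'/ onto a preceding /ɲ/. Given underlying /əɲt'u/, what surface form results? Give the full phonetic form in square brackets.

Terminals under Coronal in this geometry: [coronal], [distributed], [strident], [anterior].
The target acquires /t'/'s values for everything under Coronal — [+coronal], [−distributed], [−strident], [+anterior] — while keeping its own [nasal], [continuant], [lateral], ….
This feature bundle is that of [n], so /əɲt'u/ surfaces as [ənt'u].

[ənt'u]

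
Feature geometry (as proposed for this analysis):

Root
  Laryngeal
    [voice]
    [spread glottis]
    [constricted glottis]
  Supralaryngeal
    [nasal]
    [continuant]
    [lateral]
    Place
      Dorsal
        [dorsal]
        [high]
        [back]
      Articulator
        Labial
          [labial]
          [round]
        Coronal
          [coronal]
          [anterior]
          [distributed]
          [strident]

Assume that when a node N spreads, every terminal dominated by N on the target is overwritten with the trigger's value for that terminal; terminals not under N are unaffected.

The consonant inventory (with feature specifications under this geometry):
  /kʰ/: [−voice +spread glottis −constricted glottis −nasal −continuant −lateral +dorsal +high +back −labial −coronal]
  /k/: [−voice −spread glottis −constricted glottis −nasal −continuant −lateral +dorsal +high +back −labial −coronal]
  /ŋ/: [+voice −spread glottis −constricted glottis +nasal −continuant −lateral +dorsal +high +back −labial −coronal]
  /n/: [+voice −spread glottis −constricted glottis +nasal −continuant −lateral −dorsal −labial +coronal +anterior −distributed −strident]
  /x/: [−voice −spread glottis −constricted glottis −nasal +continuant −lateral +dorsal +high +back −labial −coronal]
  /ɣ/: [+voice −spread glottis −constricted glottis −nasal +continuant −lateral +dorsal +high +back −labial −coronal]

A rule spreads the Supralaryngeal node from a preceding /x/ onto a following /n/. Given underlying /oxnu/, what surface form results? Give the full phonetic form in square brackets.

[oxɣu]

Terminals under Supralaryngeal in this geometry: [nasal], [continuant], [lateral], [dorsal], [high], [back], [labial], [round], [coronal], [anterior], [distributed], [strident].
Spreading Supralaryngeal from /x/ onto /n/ replaces those values with /x/'s: [−nasal], [+continuant], [−lateral], [+dorsal], [+high], [+back], [−labial], [−coronal]. Features outside Supralaryngeal ([voice], [spread glottis], [constricted glottis]) stay as in /n/.
The resulting bundle matches /ɣ/ in the inventory; substituting it for /n/ gives [oxɣu].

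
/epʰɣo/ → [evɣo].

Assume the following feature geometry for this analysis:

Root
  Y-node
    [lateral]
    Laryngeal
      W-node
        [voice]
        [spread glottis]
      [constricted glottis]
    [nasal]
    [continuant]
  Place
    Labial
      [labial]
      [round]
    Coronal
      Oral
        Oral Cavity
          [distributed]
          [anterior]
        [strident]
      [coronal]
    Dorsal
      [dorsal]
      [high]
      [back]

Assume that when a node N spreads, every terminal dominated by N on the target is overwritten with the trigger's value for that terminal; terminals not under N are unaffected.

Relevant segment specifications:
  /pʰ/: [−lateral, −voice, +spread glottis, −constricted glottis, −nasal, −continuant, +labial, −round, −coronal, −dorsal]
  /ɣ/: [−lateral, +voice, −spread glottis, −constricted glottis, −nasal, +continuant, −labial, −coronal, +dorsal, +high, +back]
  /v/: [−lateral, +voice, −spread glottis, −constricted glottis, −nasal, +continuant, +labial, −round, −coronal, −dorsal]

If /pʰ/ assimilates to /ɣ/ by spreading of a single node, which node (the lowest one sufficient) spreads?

Feature comparison: [voice], [spread glottis], [continuant] differ between /pʰ/ and [v]; the remaining terminals match.
In this geometry the lowest node dominating all of them is Y-node: every daughter of Y-node dominates only a proper subset, so no lower node suffices.
Delinking /pʰ/'s Y-node and associating /ɣ/'s Y-node gives precisely the feature bundle of [v].
Had Root spread, [labial], [dorsal] would have taken /ɣ/'s values; they stay as in /pʰ/, confirming the spreading constituent is exactly Y-node.

Y-node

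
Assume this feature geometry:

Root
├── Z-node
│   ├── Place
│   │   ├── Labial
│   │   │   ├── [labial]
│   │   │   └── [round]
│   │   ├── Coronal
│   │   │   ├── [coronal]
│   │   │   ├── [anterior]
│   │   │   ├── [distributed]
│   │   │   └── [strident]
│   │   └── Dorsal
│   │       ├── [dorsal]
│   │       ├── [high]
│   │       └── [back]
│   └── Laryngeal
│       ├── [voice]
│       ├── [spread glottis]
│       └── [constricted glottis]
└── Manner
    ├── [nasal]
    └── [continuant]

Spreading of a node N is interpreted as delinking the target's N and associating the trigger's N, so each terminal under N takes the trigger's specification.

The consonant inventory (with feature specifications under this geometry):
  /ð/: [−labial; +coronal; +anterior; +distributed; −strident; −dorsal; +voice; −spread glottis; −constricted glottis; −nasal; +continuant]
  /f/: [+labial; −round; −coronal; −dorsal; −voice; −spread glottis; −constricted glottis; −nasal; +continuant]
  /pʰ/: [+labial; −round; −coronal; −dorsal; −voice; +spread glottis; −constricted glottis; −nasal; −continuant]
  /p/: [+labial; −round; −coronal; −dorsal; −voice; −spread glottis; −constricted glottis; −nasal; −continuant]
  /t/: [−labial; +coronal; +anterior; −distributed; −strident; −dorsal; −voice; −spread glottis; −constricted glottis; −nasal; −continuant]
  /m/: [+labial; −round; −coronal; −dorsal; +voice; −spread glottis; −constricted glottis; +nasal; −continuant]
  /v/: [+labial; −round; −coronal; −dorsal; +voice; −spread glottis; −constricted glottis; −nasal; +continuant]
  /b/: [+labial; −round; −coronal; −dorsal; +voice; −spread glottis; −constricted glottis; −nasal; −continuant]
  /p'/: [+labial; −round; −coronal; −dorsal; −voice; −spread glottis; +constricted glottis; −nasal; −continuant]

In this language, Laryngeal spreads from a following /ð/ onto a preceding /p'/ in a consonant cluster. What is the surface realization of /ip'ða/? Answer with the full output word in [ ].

Terminals under Laryngeal in this geometry: [voice], [spread glottis], [constricted glottis].
The target acquires /ð/'s values for everything under Laryngeal — [+voice], [−spread glottis], [−constricted glottis] — while keeping its own [labial], [round], [coronal], ….
This feature bundle is that of [b], so /ip'ða/ surfaces as [ibða].

[ibða]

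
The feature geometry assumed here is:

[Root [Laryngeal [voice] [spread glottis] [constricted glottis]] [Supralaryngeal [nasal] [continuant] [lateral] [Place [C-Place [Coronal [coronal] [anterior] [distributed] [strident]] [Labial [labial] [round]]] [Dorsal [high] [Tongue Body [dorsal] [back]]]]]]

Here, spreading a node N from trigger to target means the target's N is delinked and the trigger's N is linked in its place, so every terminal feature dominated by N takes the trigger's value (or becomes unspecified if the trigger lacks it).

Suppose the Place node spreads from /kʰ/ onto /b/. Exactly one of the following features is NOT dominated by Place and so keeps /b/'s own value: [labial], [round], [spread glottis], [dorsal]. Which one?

Under this geometry, Place contains [coronal], [anterior], [distributed], [strident], [labial], [round], [high], [dorsal], [back].
[round], [dorsal], [labial] all lie under Place, so they are overwritten when Place spreads.
[spread glottis] attaches under Laryngeal, not under Place, so /b/ retains its own value for [spread glottis].

[spread glottis]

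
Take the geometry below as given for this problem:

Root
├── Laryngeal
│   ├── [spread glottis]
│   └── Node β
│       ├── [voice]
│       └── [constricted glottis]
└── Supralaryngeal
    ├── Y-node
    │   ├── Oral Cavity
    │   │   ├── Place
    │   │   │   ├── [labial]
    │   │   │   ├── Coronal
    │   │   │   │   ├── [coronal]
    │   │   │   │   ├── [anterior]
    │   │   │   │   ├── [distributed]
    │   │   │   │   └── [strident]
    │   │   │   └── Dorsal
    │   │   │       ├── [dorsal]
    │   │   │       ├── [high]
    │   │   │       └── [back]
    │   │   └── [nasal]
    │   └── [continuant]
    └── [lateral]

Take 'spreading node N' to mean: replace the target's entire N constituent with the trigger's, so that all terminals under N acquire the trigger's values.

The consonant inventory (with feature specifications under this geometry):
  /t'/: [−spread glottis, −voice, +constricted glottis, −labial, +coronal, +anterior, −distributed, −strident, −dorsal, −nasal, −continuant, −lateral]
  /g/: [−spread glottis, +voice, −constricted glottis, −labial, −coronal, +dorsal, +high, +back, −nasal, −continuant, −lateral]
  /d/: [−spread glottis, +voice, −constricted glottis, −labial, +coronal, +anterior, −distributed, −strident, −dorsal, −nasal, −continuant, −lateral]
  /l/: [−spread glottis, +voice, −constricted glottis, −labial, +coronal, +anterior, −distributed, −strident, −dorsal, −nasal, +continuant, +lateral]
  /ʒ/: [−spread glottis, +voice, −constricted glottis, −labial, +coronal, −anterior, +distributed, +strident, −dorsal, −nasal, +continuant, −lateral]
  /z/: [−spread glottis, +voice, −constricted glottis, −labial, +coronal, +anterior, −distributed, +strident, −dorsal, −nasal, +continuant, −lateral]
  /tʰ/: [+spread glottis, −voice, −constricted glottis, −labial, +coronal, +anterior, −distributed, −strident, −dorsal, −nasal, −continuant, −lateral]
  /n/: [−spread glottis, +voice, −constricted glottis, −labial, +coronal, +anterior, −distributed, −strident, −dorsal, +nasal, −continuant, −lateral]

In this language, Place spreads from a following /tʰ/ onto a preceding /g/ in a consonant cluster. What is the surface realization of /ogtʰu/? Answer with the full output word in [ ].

The Place node dominates the terminals [labial], [coronal], [anterior], [distributed], [strident], [dorsal], [high], [back].
After delinking /g/'s Place and linking /tʰ/'s, the affected terminals become [−labial], [+coronal], [+anterior], [−distributed], [−strident], [−dorsal]; [spread glottis], [voice], [constricted glottis], … (outside Place) are retained from /g/.
Among the inventory, only /d/ has exactly this specification, giving the surface form [odtʰu].

[odtʰu]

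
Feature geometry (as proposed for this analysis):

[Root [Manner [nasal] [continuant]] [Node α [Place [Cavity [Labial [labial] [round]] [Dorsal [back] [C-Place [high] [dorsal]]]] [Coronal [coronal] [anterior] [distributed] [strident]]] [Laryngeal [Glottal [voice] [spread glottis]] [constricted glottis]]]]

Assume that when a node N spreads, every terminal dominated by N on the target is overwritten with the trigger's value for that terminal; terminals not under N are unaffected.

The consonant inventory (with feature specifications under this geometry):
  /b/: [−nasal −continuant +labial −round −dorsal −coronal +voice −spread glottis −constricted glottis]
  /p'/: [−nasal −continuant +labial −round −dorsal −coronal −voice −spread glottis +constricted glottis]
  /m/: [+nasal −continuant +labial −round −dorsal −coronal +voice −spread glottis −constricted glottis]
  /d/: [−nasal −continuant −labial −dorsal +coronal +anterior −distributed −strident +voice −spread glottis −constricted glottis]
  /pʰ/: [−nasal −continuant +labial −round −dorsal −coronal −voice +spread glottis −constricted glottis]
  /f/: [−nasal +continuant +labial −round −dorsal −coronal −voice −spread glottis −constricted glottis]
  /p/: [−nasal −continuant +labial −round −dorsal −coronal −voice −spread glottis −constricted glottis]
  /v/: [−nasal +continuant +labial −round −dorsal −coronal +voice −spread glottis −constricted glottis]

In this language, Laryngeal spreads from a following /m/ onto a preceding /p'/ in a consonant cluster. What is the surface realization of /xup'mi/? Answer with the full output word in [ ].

[xubmi]

The Laryngeal node dominates the terminals [voice], [spread glottis], [constricted glottis].
Spreading Laryngeal from /m/ onto /p'/ replaces those values with /m/'s: [+voice], [−spread glottis], [−constricted glottis]. Features outside Laryngeal ([nasal], [continuant], [labial], …) stay as in /p'/.
This feature bundle is that of [b], so /xup'mi/ surfaces as [xubmi].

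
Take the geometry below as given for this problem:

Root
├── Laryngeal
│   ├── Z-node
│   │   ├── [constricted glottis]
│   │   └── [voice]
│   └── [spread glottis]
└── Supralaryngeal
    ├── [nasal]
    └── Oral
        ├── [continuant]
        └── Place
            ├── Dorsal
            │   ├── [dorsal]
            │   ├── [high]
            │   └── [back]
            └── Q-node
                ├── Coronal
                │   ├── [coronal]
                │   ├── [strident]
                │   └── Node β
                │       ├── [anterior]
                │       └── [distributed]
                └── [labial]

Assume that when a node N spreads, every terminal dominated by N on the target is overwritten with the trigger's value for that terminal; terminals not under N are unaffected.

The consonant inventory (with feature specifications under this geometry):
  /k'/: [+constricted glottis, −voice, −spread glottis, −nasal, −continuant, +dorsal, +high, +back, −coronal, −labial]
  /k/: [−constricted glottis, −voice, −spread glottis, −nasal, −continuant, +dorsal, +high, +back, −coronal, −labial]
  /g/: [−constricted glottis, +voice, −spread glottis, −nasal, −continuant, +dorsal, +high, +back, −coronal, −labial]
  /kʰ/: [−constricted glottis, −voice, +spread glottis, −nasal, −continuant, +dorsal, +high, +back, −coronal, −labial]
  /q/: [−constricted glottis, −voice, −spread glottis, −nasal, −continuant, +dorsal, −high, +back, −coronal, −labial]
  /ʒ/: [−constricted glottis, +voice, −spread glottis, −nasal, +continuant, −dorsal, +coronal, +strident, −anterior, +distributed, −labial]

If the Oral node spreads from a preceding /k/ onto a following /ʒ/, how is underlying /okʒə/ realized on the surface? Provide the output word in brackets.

Oral immediately or transitively dominates [continuant], [dorsal], [high], [back], [coronal], [strident], [anterior], [distributed], [labial].
After delinking /ʒ/'s Oral and linking /k/'s, the affected terminals become [−continuant], [+dorsal], [+high], [+back], [−coronal], [−labial]; [constricted glottis], [voice], [spread glottis], … (outside Oral) are retained from /ʒ/.
This feature bundle is that of [g], so /okʒə/ surfaces as [okgə].

[okgə]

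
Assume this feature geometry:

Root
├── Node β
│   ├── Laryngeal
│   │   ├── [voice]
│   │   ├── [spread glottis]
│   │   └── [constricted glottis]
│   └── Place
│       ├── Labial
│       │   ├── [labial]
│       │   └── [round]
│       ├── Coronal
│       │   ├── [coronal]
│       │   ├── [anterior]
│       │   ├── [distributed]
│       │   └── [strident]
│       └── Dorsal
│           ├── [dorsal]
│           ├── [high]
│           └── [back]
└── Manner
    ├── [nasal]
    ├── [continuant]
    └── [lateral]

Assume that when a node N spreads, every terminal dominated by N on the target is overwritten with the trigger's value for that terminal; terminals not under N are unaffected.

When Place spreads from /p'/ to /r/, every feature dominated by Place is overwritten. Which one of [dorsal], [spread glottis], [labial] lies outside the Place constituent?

[spread glottis]

Under this geometry, Place contains [labial], [round], [coronal], [anterior], [distributed], [strident], [dorsal], [high], [back].
Of the listed options, [dorsal], [labial] are among these and would be overwritten by spreading Place.
[spread glottis] attaches under Laryngeal, not under Place, so /r/ retains its own value for [spread glottis].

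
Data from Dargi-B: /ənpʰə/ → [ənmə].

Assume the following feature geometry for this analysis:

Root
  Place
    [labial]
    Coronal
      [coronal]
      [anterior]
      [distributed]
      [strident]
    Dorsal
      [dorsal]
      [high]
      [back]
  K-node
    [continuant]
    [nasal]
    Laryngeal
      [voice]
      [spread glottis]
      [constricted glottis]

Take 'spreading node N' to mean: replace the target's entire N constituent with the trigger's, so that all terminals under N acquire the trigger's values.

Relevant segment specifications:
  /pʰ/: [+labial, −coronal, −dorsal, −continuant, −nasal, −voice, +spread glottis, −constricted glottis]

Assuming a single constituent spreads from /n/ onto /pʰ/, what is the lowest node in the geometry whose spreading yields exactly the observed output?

K-node

Comparing /pʰ/ with its surface form [m], the features that change are [voice], [spread glottis], [nasal].
These terminals are all dominated by K-node, and no proper subconstituent of K-node covers them all; K-node is their lowest common ancestor.
Delinking /pʰ/'s K-node and associating /n/'s K-node gives precisely the feature bundle of [m].
[coronal], [labial] — on which /n/ differs from /pʰ/ — are unchanged, so Root cannot have spread; the constituent is no larger than K-node.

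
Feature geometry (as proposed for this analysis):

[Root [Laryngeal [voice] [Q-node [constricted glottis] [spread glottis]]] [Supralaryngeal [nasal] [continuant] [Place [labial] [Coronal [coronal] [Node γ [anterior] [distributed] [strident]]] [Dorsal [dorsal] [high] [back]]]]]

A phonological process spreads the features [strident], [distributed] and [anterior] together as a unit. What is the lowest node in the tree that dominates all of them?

Node γ

[strident] is immediately dominated by Node γ.
[distributed] is immediately dominated by Node γ.
[anterior] is immediately dominated by Node γ.
The listed terminals split across distinct daughters of Node γ, so Node γ itself is the smallest node containing them all.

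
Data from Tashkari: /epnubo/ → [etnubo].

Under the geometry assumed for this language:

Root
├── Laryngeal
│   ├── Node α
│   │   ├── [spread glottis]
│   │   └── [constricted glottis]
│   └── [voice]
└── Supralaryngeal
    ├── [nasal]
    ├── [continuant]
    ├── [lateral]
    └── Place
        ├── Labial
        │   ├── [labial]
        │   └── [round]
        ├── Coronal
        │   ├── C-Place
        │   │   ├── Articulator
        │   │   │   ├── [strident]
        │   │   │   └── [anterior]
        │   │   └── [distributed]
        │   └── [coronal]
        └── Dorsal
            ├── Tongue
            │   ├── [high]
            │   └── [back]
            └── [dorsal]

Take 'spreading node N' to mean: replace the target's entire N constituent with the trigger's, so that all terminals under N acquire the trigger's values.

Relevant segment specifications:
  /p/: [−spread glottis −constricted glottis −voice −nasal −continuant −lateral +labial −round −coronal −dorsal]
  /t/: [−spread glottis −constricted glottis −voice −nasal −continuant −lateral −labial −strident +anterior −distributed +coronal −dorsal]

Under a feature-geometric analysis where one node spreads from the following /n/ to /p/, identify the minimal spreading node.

Place

Feature comparison: [labial], [round], [coronal], [anterior], [distributed], [strident] differ between /p/ and [t]; the remaining terminals match.
These terminals are all dominated by Place, and no proper subconstituent of Place covers them all; Place is their lowest common ancestor.
Spreading Place from /n/ overwrites each of those terminals with /n/'s values, yielding exactly [t].
Had Supralaryngeal or a higher node spread, [nasal] would have taken /n/'s value; it stays as in /p/, confirming the spreading constituent is exactly Place.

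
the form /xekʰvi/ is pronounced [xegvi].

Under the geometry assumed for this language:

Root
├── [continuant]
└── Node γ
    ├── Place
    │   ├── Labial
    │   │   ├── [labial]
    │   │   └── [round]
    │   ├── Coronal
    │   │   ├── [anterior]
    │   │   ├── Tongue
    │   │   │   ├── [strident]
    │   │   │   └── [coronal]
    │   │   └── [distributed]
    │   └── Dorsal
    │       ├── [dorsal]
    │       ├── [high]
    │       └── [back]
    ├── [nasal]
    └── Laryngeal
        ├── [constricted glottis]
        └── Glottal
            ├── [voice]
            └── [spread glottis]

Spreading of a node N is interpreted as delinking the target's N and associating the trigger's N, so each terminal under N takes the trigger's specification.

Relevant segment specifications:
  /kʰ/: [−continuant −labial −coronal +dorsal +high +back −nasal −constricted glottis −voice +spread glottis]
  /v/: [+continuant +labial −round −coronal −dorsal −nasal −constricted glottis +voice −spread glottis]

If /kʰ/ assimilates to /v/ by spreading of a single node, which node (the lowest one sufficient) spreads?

Glottal

/kʰ/ and [g] differ in [voice], [spread glottis]; every other specified feature is identical.
Tracing each changed feature up the tree, the paths first meet at Glottal; any lower node misses at least one of them.
Spreading Glottal from /v/ overwrites each of those terminals with /v/'s values, yielding exactly [g].
Features on which the two segments disagree outside Glottal, such as [dorsal], [labial], are unchanged — nothing dominating them spread, and Glottal is the minimal sufficient constituent.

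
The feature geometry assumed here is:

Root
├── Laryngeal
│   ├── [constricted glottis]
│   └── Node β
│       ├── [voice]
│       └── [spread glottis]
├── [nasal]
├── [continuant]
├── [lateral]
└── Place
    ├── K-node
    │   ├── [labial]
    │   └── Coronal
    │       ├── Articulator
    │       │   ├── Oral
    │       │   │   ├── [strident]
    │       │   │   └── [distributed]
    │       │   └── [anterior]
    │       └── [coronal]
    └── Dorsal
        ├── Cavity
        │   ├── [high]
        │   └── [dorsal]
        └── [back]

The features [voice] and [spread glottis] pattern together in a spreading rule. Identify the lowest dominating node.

[voice]: Root > Laryngeal > Node β > [voice].
[spread glottis]: Root > Laryngeal > Node β > [spread glottis].
The lowest node appearing on every path is Node β; each proper daughter of Node β fails to dominate at least one of the listed features.

Node β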